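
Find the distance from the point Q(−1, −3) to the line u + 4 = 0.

d = |1·(-1) + 0·(-3) − (-4)| / √(1 + 0) = |3|/1 = 3.

3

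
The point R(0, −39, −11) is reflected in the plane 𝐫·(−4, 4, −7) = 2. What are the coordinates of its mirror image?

(-8, -31, -25)

n = (−4, 4, −7), |n|² = 81, n·R − 2 = -81, so t = -81/81 = -1.
Foot F = R − (-1)·n = (−4, −35, −18); the reflection is 2F − R = (−8, −31, −25).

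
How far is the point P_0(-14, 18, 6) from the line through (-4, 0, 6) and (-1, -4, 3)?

A direction vector is d = (3, -4, -3).
AP = (-10, 18, 0); AP·d = -102, |AP|² = 424, |d|² = 34.
distance² = |AP|² − (AP·d)²/|d|² = 424 − 10404/34 = 118, so the distance is √118.

√118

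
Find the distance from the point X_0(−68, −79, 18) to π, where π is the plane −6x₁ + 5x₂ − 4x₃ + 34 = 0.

n = (−6, 5, −4); n·P − (-34) = -25; |n| = √77; distance = 25/√77.

25√77/77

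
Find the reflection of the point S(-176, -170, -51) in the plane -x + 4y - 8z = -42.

(-532/3, -494/3, -185/3)

With n = (-1, 4, -8), the signed offset is (n·S − (-42))/|n|² = -54/81 = -2/3.
S' = S − 2t·n = (-176, -170, -51) − (-4/3)·(-1, 4, -8) = (-532/3, -494/3, -185/3).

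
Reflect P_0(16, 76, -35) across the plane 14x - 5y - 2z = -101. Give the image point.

With n = (14, -5, -2), the signed offset is (n·P_0 − (-101))/|n|² = 15/225 = 1/15.
P_0' = P_0 − 2t·n = (16, 76, -35) − (2/15)·(14, -5, -2) = (212/15, 230/3, -521/15).

(212/15, 230/3, -521/15)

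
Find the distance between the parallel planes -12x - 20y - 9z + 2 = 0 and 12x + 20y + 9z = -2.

4/25

Divide the second equation by -1 to match normals: -12x - 20y - 9z = 2.
With common normal n = (-12, -20, -9) (|n| = 25), the distance is |(-2) − 2|/|n| = 4/25.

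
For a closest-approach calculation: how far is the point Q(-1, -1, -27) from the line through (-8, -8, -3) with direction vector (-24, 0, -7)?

Direction vector d = (-24, 0, -7).
AP = (7, 7, -24); AP·d = 0, |AP|² = 674, |d|² = 625.
distance² = |AP|² − (AP·d)²/|d|² = 674 − 0/625 = 674, so the distance is √674.

√674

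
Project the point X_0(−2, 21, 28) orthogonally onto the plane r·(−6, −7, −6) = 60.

n = (−6, −7, −6), |n|² = 121, and n·X_0 − 60 = -363.
t = -363/121 = -3, so the foot is X_0 − t·n = (−2, 21, 28) − (-3)·(−6, −7, −6) = (−20, 0, 10).

(-20, 0, 10)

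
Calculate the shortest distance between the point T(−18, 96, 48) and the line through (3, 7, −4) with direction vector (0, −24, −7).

Direction vector d = (0, −24, −7).
AP = (−21, 89, 52); AP·d = -2500, |AP|² = 11066, |d|² = 625.
distance² = |AP|² − (AP·d)²/|d|² = 11066 − 6250000/625 = 1066, so the distance is √1066.

√1066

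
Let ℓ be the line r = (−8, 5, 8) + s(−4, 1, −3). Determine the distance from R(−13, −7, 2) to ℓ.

√179

Direction vector d = (−4, 1, −3).
AP = (−5, −12, −6), and AP × d = (42, 9, −53).
|AP × d|² = 4654 and |d|² = 26, so the distance is √(4654/26) = √179.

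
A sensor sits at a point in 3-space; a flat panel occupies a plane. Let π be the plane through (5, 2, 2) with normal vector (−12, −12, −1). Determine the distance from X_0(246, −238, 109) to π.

7

The plane has equation n·(r − (5, 2, 2)) = 0, i.e. n·r = -86.
d = |(-12)·246 + (-12)·(-238) + (-1)·109 − (-86)| / √(144 + 144 + 1) = |-119| / 17 = 7.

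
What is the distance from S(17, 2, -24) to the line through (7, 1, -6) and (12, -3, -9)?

A direction vector is d = (5, -4, -3).
AP = (10, 1, -18), and AP × d = (-75, -60, -45).
|AP × d|² = 11250 and |d|² = 50, so the distance is √(11250/50) = √225 = 15.

15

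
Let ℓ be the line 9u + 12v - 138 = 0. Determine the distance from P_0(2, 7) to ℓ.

12/5

d = |9·2 + 12·7 − 138| / √(81 + 144) = |-36|/15 = 12/5.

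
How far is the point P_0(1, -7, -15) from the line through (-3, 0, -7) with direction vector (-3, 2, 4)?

√13

Direction vector d = (-3, 2, 4).
AP = (4, -7, -8), and AP × d = (-12, 8, -13).
|AP × d|² = 377 and |d|² = 29, so the distance is √(377/29) = √13.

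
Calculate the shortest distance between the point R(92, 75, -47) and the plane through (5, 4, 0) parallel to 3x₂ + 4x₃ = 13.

Parallel planes share the normal n = (0, 3, 4); since (5, 4, 0) lies on the plane, its equation is 3x₂ + 4x₃ = 12.
Then n·(92, 75, -47) - 12 = 25.
|n| = √(0 + 9 + 16) = 5, so the distance is |25|/5 = 5.

5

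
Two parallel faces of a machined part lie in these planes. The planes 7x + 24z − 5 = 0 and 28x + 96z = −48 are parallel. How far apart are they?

Divide the second equation by 4 to match normals: 7x + 24z = -12.
Both planes have normal n = (7, 0, 24), |n| = 25. Any point on the first plane is at distance |(-12) − 5|/|n| = 17/25 from the second.

17/25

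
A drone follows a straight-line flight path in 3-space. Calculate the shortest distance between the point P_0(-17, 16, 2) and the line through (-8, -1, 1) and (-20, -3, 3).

3√37

A direction vector is d = (-12, -2, 2).
AP = (-9, 17, 1), and AP × d = (36, 6, 222).
|AP × d|² = 50616 and |d|² = 152, so the distance is √(50616/152) = √333 = 3√37.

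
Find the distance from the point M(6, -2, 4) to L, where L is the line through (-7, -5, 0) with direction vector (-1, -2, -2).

Direction vector d = (-1, -2, -2).
AP = (13, 3, 4), and AP × d = (2, 22, -23).
|AP × d|² = 1017 and |d|² = 9, so the distance is √(1017/9) = √113.

√113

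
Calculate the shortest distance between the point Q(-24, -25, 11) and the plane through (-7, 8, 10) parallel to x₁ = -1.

17

Parallel planes share the normal n = (1, 0, 0); since (-7, 8, 10) lies on the plane, its equation is x₁ = -7.
n = (1, 0, 0); n·P − (-7) = -17; |n| = 1; distance = 17/1 = 17.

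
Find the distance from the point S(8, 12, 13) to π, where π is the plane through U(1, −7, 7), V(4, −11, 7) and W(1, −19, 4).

1

UV = (3, −4, 0) and UW = (0, −12, −3), so a normal is n = UV × UW = (12, 9, −36).
Then n·(8, 12, 13) − (−303) = 39.
|n| = √(144 + 81 + 1296) = 39, so the distance is |39|/39 = 1.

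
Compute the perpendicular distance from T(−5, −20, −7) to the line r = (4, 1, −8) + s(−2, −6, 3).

√82

Direction vector d = (−2, −6, 3).
AP = (−9, −21, 1); AP·d = 147, |AP|² = 523, |d|² = 49.
distance² = |AP|² − (AP·d)²/|d|² = 523 − 21609/49 = 82, so the distance is √82.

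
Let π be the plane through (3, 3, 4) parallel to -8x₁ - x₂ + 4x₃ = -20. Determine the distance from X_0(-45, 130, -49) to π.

Parallel planes share the normal n = (-8, -1, 4); since (3, 3, 4) lies on the plane, its equation is -8x₁ - x₂ + 4x₃ = -11.
Then n·(-45, 130, -49) - (-11) = 45.
|n| = √(64 + 1 + 16) = 9, so the distance is |45|/9 = 5.

5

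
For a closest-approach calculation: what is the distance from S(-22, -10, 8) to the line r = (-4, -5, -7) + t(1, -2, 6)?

Direction vector d = (1, -2, 6).
AP = (-18, -5, 15), and AP × d = (0, 123, 41).
|AP × d|² = 16810 and |d|² = 41, so the distance is √(16810/41) = √410.

√410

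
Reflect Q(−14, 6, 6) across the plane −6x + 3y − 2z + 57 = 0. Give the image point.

(22, -12, 18)

With n = (−6, 3, −2), the signed offset is (n·Q − (-57))/|n|² = 147/49 = 3.
Q' = Q − 2t·n = (−14, 6, 6) − 6·(−6, 3, −2) = (22, −12, 18).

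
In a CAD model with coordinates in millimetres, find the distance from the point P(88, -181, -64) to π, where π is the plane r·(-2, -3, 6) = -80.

n = (-2, -3, 6); n·P − (-80) = 63; |n| = 7; distance = 63/7 = 9.

9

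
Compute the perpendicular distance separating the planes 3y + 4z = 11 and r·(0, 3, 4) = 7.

4/5

With common normal n = (0, 3, 4) (|n| = 5), the distance is |11 − 7|/|n| = 4/5.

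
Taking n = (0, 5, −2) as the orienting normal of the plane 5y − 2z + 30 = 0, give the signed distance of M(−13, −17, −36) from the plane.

17√29/29

n·M − (-30) = 17.
|n| = √29, so the signed distance is 17√29/29.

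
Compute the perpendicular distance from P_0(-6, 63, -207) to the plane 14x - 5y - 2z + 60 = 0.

5

n = (14, -5, -2); n·P − (-60) = 75; |n| = 15; distance = 75/15 = 5.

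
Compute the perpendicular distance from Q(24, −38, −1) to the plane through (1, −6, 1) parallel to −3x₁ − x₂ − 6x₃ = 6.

Parallel planes share the normal n = (−3, −1, −6); since (1, −6, 1) lies on the plane, its equation is −3x₁ − x₂ − 6x₃ = -3.
Then n·(24, −38, −1) − (−3) = −25.
|n| = √(9 + 1 + 36) = √46, so the distance is |-25|/√46 = 25√46/46.

25/√46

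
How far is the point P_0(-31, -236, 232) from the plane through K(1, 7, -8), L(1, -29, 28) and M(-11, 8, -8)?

4

KL = (0, -36, 36) and KM = (-12, 1, 0), so a normal is n = KL × KM = (-36, -432, -432).
Then n·(-31, -236, 232) - 396 = 2448.
|n| = √(1296 + 186624 + 186624) = 612, so the distance is |2448|/612 = 4.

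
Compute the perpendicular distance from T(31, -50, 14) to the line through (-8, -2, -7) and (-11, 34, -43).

3√185

A direction vector is d = (-3, 36, -36).
AP = (39, -48, 21), and AP × d = (972, 1341, 1260).
|AP × d|² = 4330665 and |d|² = 2601, so the distance is √(4330665/2601) = √1665 = 3√185.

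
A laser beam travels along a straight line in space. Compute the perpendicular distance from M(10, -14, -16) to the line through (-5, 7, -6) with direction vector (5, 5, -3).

Direction vector d = (5, 5, -3).
AP = (15, -21, -10), and AP × d = (113, -5, 180).
|AP × d|² = 45194 and |d|² = 59, so the distance is √(45194/59) = √766.

√766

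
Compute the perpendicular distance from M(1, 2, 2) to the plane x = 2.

1

n = (1, 0, 0); n·P − 2 = -1; |n| = 1; distance = 1/1 = 1.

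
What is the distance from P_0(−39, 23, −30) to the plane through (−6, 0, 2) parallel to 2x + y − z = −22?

11√6/6

Parallel planes share the normal n = (2, 1, −1); since (−6, 0, 2) lies on the plane, its equation is 2x + y − z = -14.
d = |2·(-39) + 1·23 + (-1)·(-30) − (-14)| / √(4 + 1 + 1) = |-11| / √6 = 11√6/6.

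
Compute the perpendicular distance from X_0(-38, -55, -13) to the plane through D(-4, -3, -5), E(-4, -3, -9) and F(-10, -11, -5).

4

DE = (0, 0, -4) and DF = (-6, -8, 0), so a normal is n = DE × DF = (-32, 24, 0).
Then n·(-38, -55, -13) - 56 = -160.
|n| = √(1024 + 576 + 0) = 40, so the distance is |-160|/40 = 4.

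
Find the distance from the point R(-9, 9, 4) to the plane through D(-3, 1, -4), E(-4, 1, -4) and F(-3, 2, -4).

DE = (-1, 0, 0) and DF = (0, 1, 0), so a normal is n = DE × DF = (0, 0, -1).
n = (0, 0, -1); n·P − 4 = -8; |n| = 1; distance = 8/1 = 8.

8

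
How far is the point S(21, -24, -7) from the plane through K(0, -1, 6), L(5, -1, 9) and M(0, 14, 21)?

13/√59

KL = (5, 0, 3) and KM = (0, 15, 15), so a normal is n = KL × KM = (-45, -75, 75).
d = |(-45)·21 + (-75)·(-24) + 75·(-7) − 525| / √(2025 + 5625 + 5625) = |-195| / (15√59) = 13√59/59.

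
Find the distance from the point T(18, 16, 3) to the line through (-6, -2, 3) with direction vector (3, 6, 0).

Direction vector d = (3, 6, 0).
AP = (24, 18, 0), and AP × d = (0, 0, 90).
|AP × d|² = 8100 and |d|² = 45, so the distance is √(8100/45) = √180 = 6√5.

6√5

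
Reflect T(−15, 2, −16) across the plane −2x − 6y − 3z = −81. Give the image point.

(-3, 38, 2)

With n = (−2, −6, −3), the signed offset is (n·T − (-81))/|n|² = 147/49 = 3.
T' = T − 2t·n = (−15, 2, −16) − 6·(−2, −6, −3) = (−3, 38, 2).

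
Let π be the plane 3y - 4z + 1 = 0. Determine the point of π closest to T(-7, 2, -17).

n = (0, 3, -4), |n|² = 25, and n·T − (-1) = 75.
t = 75/25 = 3, so the foot is T − t·n = (-7, 2, -17) − 3·(0, 3, -4) = (-7, -7, -5).

(-7, -7, -5)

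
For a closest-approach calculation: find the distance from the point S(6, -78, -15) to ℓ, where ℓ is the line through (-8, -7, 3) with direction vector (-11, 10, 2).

√1961

Direction vector d = (-11, 10, 2).
AP = (14, -71, -18); AP·d = -900, |AP|² = 5561, |d|² = 225.
distance² = |AP|² − (AP·d)²/|d|² = 5561 − 810000/225 = 1961, so the distance is √1961.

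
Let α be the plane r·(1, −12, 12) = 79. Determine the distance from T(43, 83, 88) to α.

24/17

n = (1, −12, 12); n·P − 79 = 24; |n| = 17; distance = 24/17.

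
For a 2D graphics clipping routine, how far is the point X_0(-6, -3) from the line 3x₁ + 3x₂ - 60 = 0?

The normal to the line is n = (3, 3) with |n| = 3√2.
|n·X_0 − 60| = |-27 − 60| = 87, so the distance is 87/(3√2) = 29√2/2.

29/√2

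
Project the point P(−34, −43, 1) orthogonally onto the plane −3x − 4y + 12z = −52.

n = (−3, −4, 12), |n|² = 169, and n·P − (-52) = 338.
t = 338/169 = 2, so the foot is P − t·n = (−34, −43, 1) − 2·(−3, −4, 12) = (−28, −35, −23).

(-28, -35, -23)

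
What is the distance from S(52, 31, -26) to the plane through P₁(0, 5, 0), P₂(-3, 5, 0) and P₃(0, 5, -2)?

P₁P₂ = (-3, 0, 0) and P₁P₃ = (0, 0, -2), so a normal is n = P₁P₂ × P₁P₃ = (0, -6, 0).
Then n·(52, 31, -26) - (-30) = -156.
|n| = √(0 + 36 + 0) = 6, so the distance is |-156|/6 = 26.

26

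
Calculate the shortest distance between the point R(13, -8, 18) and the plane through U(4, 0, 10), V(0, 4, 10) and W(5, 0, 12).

UV = (-4, 4, 0) and UW = (1, 0, 2), so a normal is n = UV × UW = (8, 8, -4).
d = |8·13 + 8·(-8) + (-4)·18 − (-8)| / √(64 + 64 + 16) = |-24| / 12 = 2.

2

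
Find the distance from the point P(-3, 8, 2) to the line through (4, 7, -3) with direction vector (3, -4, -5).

5

Direction vector d = (3, -4, -5).
AP = (-7, 1, 5); AP·d = -50, |AP|² = 75, |d|² = 50.
distance² = |AP|² − (AP·d)²/|d|² = 75 − 2500/50 = 25, so the distance is 5.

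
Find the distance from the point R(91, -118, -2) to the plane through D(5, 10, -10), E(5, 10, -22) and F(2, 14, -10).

DE = (0, 0, -12) and DF = (-3, 4, 0), so a normal is n = DE × DF = (48, 36, 0).
n = (48, 36, 0); n·P − 600 = -480; |n| = 60; distance = 480/60 = 8.

8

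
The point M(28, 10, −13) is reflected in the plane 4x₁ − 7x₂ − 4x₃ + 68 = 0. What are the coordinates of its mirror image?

With n = (4, −7, −4), the signed offset is (n·M − (-68))/|n|² = 162/81 = 2.
M' = M − 2t·n = (28, 10, −13) − 4·(4, −7, −4) = (12, 38, 3).

(12, 38, 3)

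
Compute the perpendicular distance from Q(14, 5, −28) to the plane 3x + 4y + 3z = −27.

Normal vector n = (3, 4, 3), and n·(14, 5, −28) − (−27) = 5.
|n| = √(9 + 16 + 9) = √34, so the distance is |5|/√34 = 5√34/34.

5√34/34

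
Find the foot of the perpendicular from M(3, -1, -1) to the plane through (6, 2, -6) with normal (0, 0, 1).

n = (0, 0, 1), |n|² = 1, and n·M − (-6) = 5.
t = 5/1 = 5, so the foot is M − t·n = (3, -1, -1) − 5·(0, 0, 1) = (3, -1, -6).

(3, -1, -6)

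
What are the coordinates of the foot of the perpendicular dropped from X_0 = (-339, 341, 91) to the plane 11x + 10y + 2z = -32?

The perpendicular from X_0 has direction n = (11, 10, 2): r = (-339, 341, 91) + μ(11, 10, 2).
Substitute into the plane: n·(X_0 + μn) = -32 gives -137 + 225μ = -32, so μ = 7/15.
Foot = (-339, 341, 91) + (7/15)·(11, 10, 2) = (-5008/15, 1037/3, 1379/15).

(-5008/15, 1037/3, 1379/15)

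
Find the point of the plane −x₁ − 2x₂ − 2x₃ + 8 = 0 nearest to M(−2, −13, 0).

The perpendicular from M has direction n = (−1, −2, −2): r = (−2, −13, 0) + μ(−1, −2, −2).
Substitute into the plane: n·(M + μn) = -8 gives 28 + 9μ = -8, so μ = -4.
Foot = (−2, −13, 0) + (-4)·(−1, −2, −2) = (2, −5, 8).

(2, -5, 8)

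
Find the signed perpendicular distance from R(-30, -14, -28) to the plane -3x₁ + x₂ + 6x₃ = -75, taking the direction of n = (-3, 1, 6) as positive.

-17√46/46

n·R − (-75) = -17.
|n| = √46, so the signed distance is -17√46/46.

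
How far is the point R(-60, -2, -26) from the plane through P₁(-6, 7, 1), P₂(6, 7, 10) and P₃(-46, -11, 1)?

P₁P₂ = (12, 0, 9) and P₁P₃ = (-40, -18, 0), so a normal is n = P₁P₂ × P₁P₃ = (162, -360, -216).
Then n·(-60, -2, -26) - (-3708) = 324.
|n| = √(26244 + 129600 + 46656) = 450, so the distance is |324|/450 = 18/25.

18/25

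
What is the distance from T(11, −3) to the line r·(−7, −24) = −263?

258/25

The normal to the line is n = (−7, −24) with |n| = 25.
|n·T − (-263)| = |-5 − (-263)| = 258, so the distance is 258/25.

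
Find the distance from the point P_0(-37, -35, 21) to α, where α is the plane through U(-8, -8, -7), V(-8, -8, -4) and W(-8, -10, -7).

29

UV = (0, 0, 3) and UW = (0, -2, 0), so a normal is n = UV × UW = (6, 0, 0).
Then n·(-37, -35, 21) - (-48) = -174.
|n| = √(36 + 0 + 0) = 6, so the distance is |-174|/6 = 29.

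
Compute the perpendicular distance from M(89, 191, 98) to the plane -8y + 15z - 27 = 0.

5

n = (0, -8, 15); n·P − 27 = -85; |n| = 17; distance = 85/17 = 5.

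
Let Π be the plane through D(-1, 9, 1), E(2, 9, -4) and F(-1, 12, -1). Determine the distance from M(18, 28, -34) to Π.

DE = (3, 0, -5) and DF = (0, 3, -2), so a normal is n = DE × DF = (15, 6, 9).
Then n·(18, 28, -34) - 48 = 84.
|n| = √(225 + 36 + 81) = 3√38, so the distance is |84|/(3√38) = 28/√38.

28/√38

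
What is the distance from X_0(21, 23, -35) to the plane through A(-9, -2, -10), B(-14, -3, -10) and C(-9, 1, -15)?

AB = (-5, -1, 0) and AC = (0, 3, -5), so a normal is n = AB × AC = (5, -25, -15).
n = (5, -25, -15); n·P − 155 = -100; |n| = 5√35; distance = 100/(5√35) = 4√35/7.

20/√35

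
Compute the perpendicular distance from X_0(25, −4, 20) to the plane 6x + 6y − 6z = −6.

2/√3

Normal vector n = (6, 6, −6), and n·(25, −4, 20) − (−6) = 12.
|n| = √(36 + 36 + 36) = 6√3, so the distance is |12|/(6√3) = 2√3/3.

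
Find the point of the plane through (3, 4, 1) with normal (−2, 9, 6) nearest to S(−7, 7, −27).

(-9, 16, -21)

The perpendicular from S has direction n = (−2, 9, 6): r = (−7, 7, −27) + t(−2, 9, 6).
Substitute into the plane: n·(S + tn) = 36 gives -85 + 121t = 36, so t = 1.
Foot = (−7, 7, −27) + 1·(−2, 9, 6) = (−9, 16, −21).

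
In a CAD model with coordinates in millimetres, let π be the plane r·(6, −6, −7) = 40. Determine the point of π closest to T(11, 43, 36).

The perpendicular from T has direction n = (6, −6, −7): r = (11, 43, 36) + t(6, −6, −7).
Substitute into the plane: n·(T + tn) = 40 gives -444 + 121t = 40, so t = 4.
Foot = (11, 43, 36) + 4·(6, −6, −7) = (35, 19, 8).

(35, 19, 8)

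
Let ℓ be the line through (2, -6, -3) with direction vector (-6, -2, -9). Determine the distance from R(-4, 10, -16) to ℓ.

Direction vector d = (-6, -2, -9).
AP = (-6, 16, -13); AP·d = 121, |AP|² = 461, |d|² = 121.
distance² = |AP|² − (AP·d)²/|d|² = 461 − 14641/121 = 340, so the distance is 2√85.

2√85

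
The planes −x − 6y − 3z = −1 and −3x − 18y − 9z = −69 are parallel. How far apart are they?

Divide the second equation by 3 to match normals: −x − 6y − 3z = -23.
Both planes have normal n = (−1, −6, −3), |n| = √46. Any point on the first plane is at distance |(-23) − (-1)|/|n| = 22/√46 from the second.

11√46/23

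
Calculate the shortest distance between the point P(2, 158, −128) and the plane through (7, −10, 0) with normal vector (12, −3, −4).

The plane has equation n·(r − (7, −10, 0)) = 0, i.e. n·r = 114.
d = |12·2 + (-3)·158 + (-4)·(-128) − 114| / √(144 + 9 + 16) = |-52| / 13 = 4.

4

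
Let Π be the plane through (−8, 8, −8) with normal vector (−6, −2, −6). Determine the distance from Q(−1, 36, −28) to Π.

11/√19

The plane has equation n·(r − (−8, 8, −8)) = 0, i.e. n·r = 80.
Then n·(−1, 36, −28) − 80 = 22.
|n| = √(36 + 4 + 36) = 2√19, so the distance is |22|/(2√19) = 11√19/19.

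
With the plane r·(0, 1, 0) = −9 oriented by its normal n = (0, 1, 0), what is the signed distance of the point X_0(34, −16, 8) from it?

-7

n·X_0 − (-9) = -7.
|n| = 1, so the signed distance is -7/1 = -7.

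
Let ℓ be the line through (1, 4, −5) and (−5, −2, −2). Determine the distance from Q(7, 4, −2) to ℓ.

A direction vector is d = (−6, −6, 3).
AP = (6, 0, 3), and AP × d = (18, −36, −36).
|AP × d|² = 2916 and |d|² = 81, so the distance is √(2916/81) = √36 = 6.

6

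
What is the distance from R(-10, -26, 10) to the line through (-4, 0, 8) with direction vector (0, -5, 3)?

Direction vector d = (0, -5, 3).
AP = (-6, -26, 2), and AP × d = (-68, 18, 30).
|AP × d|² = 5848 and |d|² = 34, so the distance is √(5848/34) = √172 = 2√43.

2√43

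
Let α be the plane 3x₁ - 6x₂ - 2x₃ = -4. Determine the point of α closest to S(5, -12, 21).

(2, -6, 23)

n = (3, -6, -2), |n|² = 49, and n·S − (-4) = 49.
t = 49/49 = 1, so the foot is S − t·n = (5, -12, 21) − 1·(3, -6, -2) = (2, -6, 23).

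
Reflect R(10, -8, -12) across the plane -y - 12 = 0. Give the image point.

With n = (0, -1, 0), the signed offset is (n·R − 12)/|n|² = -4/1 = -4.
R' = R − 2t·n = (10, -8, -12) − (-8)·(0, -1, 0) = (10, -16, -12).

(10, -16, -12)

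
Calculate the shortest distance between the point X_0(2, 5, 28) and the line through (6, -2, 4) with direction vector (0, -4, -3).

√241

Direction vector d = (0, -4, -3).
AP = (-4, 7, 24); AP·d = -100, |AP|² = 641, |d|² = 25.
distance² = |AP|² − (AP·d)²/|d|² = 641 − 10000/25 = 241, so the distance is √241.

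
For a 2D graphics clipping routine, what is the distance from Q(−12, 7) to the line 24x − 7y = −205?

132/25

d = |24·(-12) + (-7)·7 − (-205)| / √(576 + 49) = |-132|/25 = 132/25.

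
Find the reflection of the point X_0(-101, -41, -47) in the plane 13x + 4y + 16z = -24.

n = (13, 4, 16), |n|² = 441, n·X_0 − (-24) = -2205, so t = -2205/441 = -5.
Foot F = X_0 − (-5)·n = (-36, -21, 33); the reflection is 2F − X_0 = (29, -1, 113).

(29, -1, 113)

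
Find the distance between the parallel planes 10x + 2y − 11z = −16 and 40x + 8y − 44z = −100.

Divide the second equation by 4 to match normals: 10x + 2y − 11z = -25.
Both planes have normal n = (10, 2, −11), |n| = 15. Any point on the first plane is at distance |(-25) − (-16)|/|n| = 9/15 = 3/5 from the second.

3/5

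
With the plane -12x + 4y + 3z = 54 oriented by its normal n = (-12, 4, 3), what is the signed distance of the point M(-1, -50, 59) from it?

n·M − 54 = -65.
|n| = 13, so the signed distance is -65/13 = -5.

-5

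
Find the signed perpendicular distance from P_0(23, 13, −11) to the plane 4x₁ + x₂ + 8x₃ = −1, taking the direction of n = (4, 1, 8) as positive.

n·P_0 − (-1) = 18.
|n| = 9, so the signed distance is 18/9 = 2.

2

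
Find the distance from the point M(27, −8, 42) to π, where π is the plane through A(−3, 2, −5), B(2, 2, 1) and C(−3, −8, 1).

AB = (5, 0, 6) and AC = (0, −10, 6), so a normal is n = AB × AC = (60, −30, −50).
d = |60·27 + (-30)·(-8) + (-50)·42 − 10| / √(3600 + 900 + 2500) = |-250| / (10√70) = 5√70/14.

5√70/14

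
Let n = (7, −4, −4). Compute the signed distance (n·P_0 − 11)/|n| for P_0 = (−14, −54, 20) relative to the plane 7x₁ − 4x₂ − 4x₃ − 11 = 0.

n·P_0 − 11 = 27.
|n| = 9, so the signed distance is 27/9 = 3.

3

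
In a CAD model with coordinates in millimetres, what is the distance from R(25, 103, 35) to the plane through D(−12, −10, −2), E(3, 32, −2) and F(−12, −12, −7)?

9/5

DE = (15, 42, 0) and DF = (0, −2, −5), so a normal is n = DE × DF = (−210, 75, −30).
d = |(-210)·25 + 75·103 + (-30)·35 − 1830| / √(44100 + 5625 + 900) = |-405| / 225 = 9/5.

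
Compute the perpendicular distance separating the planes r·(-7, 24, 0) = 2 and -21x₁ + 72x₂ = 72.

Divide the second equation by 3 to match normals: -7x₁ + 24x₂ = 24.
Both planes have normal n = (-7, 24, 0), |n| = 25. Any point on the first plane is at distance |24 − 2|/|n| = 22/25 from the second.

22/25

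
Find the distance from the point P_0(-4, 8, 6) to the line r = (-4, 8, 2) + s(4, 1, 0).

4

Direction vector d = (4, 1, 0).
AP = (0, 0, 4); AP·d = 0, |AP|² = 16, |d|² = 17.
distance² = |AP|² − (AP·d)²/|d|² = 16 − 0/17 = 16, so the distance is 4.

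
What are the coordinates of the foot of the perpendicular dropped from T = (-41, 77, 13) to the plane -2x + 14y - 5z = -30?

The perpendicular from T has direction n = (-2, 14, -5): r = (-41, 77, 13) + t(-2, 14, -5).
Substitute into the plane: n·(T + tn) = -30 gives 1095 + 225t = -30, so t = -5.
Foot = (-41, 77, 13) + (-5)·(-2, 14, -5) = (-31, 7, 38).

(-31, 7, 38)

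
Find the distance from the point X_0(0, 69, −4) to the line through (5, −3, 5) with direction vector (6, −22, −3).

Direction vector d = (6, −22, −3).
AP = (−5, 72, −9), and AP × d = (−414, −69, −322).
|AP × d|² = 279841 and |d|² = 529, so the distance is √(279841/529) = √529 = 23.

23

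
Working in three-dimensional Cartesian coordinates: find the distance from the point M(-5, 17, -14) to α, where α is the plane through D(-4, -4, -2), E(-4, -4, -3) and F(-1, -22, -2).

15√37/37

DE = (0, 0, -1) and DF = (3, -18, 0), so a normal is n = DE × DF = (-18, -3, 0).
d = |(-18)·(-5) + (-3)·17 − 84| / √(324 + 9 + 0) = |-45| / (3√37) = 15√37/37.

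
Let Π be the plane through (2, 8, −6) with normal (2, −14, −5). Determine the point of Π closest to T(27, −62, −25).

n = (2, −14, −5), |n|² = 225, and n·T − (-78) = 1125.
t = 1125/225 = 5, so the foot is T − t·n = (27, −62, −25) − 5·(2, −14, −5) = (17, 8, 0).

(17, 8, 0)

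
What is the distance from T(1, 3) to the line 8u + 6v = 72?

23/5

The normal to the line is n = (8, 6) with |n| = 10.
|n·T − 72| = |26 − 72| = 46, so the distance is 46/10 = 23/5.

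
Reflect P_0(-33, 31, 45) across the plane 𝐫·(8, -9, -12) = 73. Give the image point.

With n = (8, -9, -12), the signed offset is (n·P_0 − 73)/|n|² = -1156/289 = -4.
P_0' = P_0 − 2t·n = (-33, 31, 45) − (-8)·(8, -9, -12) = (31, -41, -51).

(31, -41, -51)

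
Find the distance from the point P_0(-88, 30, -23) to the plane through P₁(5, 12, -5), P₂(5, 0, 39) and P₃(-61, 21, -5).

P₁P₂ = (0, -12, 44) and P₁P₃ = (-66, 9, 0), so a normal is n = P₁P₂ × P₁P₃ = (-396, -2904, -792).
n = (-396, -2904, -792); n·P − (-32868) = -1188; |n| = 3036; distance = 1188/3036 = 9/23.

9/23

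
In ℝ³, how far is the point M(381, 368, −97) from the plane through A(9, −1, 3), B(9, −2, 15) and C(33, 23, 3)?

8

AB = (0, −1, 12) and AC = (24, 24, 0), so a normal is n = AB × AC = (−288, 288, 24).
Then n·(381, 368, −97) − (−2808) = −3264.
|n| = √(82944 + 82944 + 576) = 408, so the distance is |-3264|/408 = 8.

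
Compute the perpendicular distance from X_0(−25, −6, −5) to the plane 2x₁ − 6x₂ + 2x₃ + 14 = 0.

5/√11

Normal vector n = (2, −6, 2), and n·(−25, −6, −5) − (−14) = −10.
|n| = √(4 + 36 + 4) = 2√11, so the distance is |-10|/(2√11) = 5/√11.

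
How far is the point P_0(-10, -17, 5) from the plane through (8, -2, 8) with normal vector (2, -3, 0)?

9/√13

The plane has equation n·(r − (8, -2, 8)) = 0, i.e. n·r = 22.
Then n·(-10, -17, 5) - 22 = 9.
|n| = √(4 + 9 + 0) = √13, so the distance is |9|/√13 = 9/√13.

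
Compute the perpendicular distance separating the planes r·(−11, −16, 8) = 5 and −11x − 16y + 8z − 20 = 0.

With common normal n = (−11, −16, 8) (|n| = 21), the distance is |5 − 20|/|n| = 15/21 = 5/7.

5/7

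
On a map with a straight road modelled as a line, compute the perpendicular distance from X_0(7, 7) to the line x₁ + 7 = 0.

d = |1·7 + 0·7 − (-7)| / √(1 + 0) = |14|/1 = 14.

14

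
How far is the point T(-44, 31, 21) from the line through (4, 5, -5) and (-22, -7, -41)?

2√914

A direction vector is d = (-26, -12, -36).
AP = (-48, 26, 26), and AP × d = (-624, -2404, 1252).
|AP × d|² = 7736096 and |d|² = 2116, so the distance is √(7736096/2116) = √3656 = 2√914.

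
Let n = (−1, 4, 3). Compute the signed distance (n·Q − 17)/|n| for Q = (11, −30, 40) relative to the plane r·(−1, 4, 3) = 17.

n·Q − 17 = -28.
|n| = √26, so the signed distance is -14√26/13.

-14√26/13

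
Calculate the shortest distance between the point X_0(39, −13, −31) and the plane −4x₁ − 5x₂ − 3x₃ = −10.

6√2/5

Normal vector n = (−4, −5, −3), and n·(39, −13, −31) − (−10) = 12.
|n| = √(16 + 25 + 9) = 5√2, so the distance is |12|/(5√2) = 6√2/5.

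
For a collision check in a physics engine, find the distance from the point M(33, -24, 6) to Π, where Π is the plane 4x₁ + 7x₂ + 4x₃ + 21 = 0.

1

n = (4, 7, 4); n·P − (-21) = 9; |n| = 9; distance = 9/9 = 1.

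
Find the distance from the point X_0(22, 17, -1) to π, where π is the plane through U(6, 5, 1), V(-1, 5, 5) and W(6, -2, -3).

UV = (-7, 0, 4) and UW = (0, -7, -4), so a normal is n = UV × UW = (28, -28, 49).
n = (28, -28, 49); n·P − 77 = 14; |n| = 63; distance = 14/63 = 2/9.

2/9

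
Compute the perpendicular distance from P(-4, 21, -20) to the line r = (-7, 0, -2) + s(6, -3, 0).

Direction vector d = (6, -3, 0).
AP = (3, 21, -18), and AP × d = (-54, -108, -135).
|AP × d|² = 32805 and |d|² = 45, so the distance is √(32805/45) = √729 = 27.

27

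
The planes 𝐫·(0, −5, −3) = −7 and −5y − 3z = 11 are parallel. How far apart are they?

18/√34

With common normal n = (0, −5, −3) (|n| = √34), the distance is |(-7) − 11|/|n| = 18/√34.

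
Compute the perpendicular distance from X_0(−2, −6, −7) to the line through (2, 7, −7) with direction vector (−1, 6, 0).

Direction vector d = (−1, 6, 0).
AP = (−4, −13, 0); AP·d = -74, |AP|² = 185, |d|² = 37.
distance² = |AP|² − (AP·d)²/|d|² = 185 − 5476/37 = 37, so the distance is √37.

√37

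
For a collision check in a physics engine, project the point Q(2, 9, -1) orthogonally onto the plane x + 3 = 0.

n = (1, 0, 0), |n|² = 1, and n·Q − (-3) = 5.
t = 5/1 = 5, so the foot is Q − t·n = (2, 9, -1) − 5·(1, 0, 0) = (-3, 9, -1).

(-3, 9, -1)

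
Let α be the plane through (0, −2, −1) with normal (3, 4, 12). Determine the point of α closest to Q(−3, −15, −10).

The perpendicular from Q has direction n = (3, 4, 12): r = (−3, −15, −10) + t(3, 4, 12).
Substitute into the plane: n·(Q + tn) = -20 gives -189 + 169t = -20, so t = 1.
Foot = (−3, −15, −10) + 1·(3, 4, 12) = (0, −11, 2).

(0, -11, 2)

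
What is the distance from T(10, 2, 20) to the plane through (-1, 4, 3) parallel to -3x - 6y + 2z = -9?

Parallel planes share the normal n = (-3, -6, 2); since (-1, 4, 3) lies on the plane, its equation is -3x - 6y + 2z = -15.
Then n·(10, 2, 20) - (-15) = 13.
|n| = √(9 + 36 + 4) = 7, so the distance is |13|/7 = 13/7.

13/7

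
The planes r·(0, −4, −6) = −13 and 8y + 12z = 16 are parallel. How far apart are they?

Divide the second equation by -2 to match normals: −4y − 6z = -8.
With common normal n = (0, −4, −6) (|n| = 2√13), the distance is |(-13) − (-8)|/|n| = 5/(2√13).

5√13/26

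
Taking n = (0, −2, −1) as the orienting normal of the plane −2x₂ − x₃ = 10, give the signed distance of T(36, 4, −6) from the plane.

n·T − 10 = -12.
|n| = √5, so the signed distance is -12√5/5.

-12√5/5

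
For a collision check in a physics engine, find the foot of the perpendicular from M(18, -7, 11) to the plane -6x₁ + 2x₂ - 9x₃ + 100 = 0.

The perpendicular from M has direction n = (-6, 2, -9): r = (18, -7, 11) + t(-6, 2, -9).
Substitute into the plane: n·(M + tn) = -100 gives -221 + 121t = -100, so t = 1.
Foot = (18, -7, 11) + 1·(-6, 2, -9) = (12, -5, 2).

(12, -5, 2)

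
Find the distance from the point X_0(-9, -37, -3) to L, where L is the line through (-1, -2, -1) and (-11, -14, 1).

√301

A direction vector is d = (-10, -12, 2).
AP = (-8, -35, -2); AP·d = 496, |AP|² = 1293, |d|² = 248.
distance² = |AP|² − (AP·d)²/|d|² = 1293 − 246016/248 = 301, so the distance is √301.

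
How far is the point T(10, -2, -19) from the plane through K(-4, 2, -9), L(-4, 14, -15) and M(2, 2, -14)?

2/√70

KL = (0, 12, -6) and KM = (6, 0, -5), so a normal is n = KL × KM = (-60, -36, -72).
d = |(-60)·10 + (-36)·(-2) + (-72)·(-19) − 816| / √(3600 + 1296 + 5184) = |24| / (12√70) = 2/√70.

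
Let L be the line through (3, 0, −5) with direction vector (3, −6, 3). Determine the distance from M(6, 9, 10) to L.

3√35

Direction vector d = (3, −6, 3).
AP = (3, 9, 15), and AP × d = (117, 36, −45).
|AP × d|² = 17010 and |d|² = 54, so the distance is √(17010/54) = √315 = 3√35.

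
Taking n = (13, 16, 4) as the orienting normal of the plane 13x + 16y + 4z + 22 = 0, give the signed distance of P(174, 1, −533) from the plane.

8

n·P − (-22) = 168.
|n| = 21, so the signed distance is 168/21 = 8.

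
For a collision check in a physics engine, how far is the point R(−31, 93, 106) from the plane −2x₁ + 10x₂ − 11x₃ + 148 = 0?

d = |(-2)·(-31) + 10·93 + (-11)·106 − (-148)| / √(4 + 100 + 121) = |-26| / 15 = 26/15.

26/15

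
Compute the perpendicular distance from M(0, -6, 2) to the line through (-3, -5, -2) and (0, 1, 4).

A direction vector is d = (3, 6, 6).
AP = (3, -1, 4), and AP × d = (-30, -6, 21).
|AP × d|² = 1377 and |d|² = 81, so the distance is √(1377/81) = √17.

√17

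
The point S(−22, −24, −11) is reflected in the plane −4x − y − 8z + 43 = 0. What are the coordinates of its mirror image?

(2, -18, 37)

With n = (−4, −1, −8), the signed offset is (n·S − (-43))/|n|² = 243/81 = 3.
S' = S − 2t·n = (−22, −24, −11) − 6·(−4, −1, −8) = (2, −18, 37).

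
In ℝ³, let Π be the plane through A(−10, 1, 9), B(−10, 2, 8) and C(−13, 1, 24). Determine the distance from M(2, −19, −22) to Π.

√3

AB = (0, 1, −1) and AC = (−3, 0, 15), so a normal is n = AB × AC = (15, 3, 3).
n = (15, 3, 3); n·P − (-120) = 27; |n| = 9√3; distance = 27/(9√3) = √3.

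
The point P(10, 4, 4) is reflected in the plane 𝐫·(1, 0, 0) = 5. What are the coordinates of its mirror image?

(0, 4, 4)

With n = (1, 0, 0), the signed offset is (n·P − 5)/|n|² = 5/1 = 5.
P' = P − 2t·n = (10, 4, 4) − 10·(1, 0, 0) = (0, 4, 4).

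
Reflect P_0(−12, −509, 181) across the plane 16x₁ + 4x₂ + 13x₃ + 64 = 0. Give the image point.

(-180/7, -3587/7, 1189/7)

n = (16, 4, 13), |n|² = 441, n·P_0 − (-64) = 189, so t = 189/441 = 3/7.
Foot F = P_0 − (3/7)·n = (−132/7, −3575/7, 1228/7); the reflection is 2F − P_0 = (−180/7, −3587/7, 1189/7).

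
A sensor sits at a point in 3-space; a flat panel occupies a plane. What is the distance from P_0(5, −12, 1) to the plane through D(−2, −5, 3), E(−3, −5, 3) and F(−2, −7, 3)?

2

DE = (−1, 0, 0) and DF = (0, −2, 0), so a normal is n = DE × DF = (0, 0, 2).
Then n·(5, −12, 1) − 6 = −4.
|n| = √(0 + 0 + 4) = 2, so the distance is |-4|/2 = 2.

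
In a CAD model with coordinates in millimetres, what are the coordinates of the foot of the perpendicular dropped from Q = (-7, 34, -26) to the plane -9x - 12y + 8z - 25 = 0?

The perpendicular from Q has direction n = (-9, -12, 8): r = (-7, 34, -26) + λ(-9, -12, 8).
Substitute into the plane: n·(Q + λn) = 25 gives -553 + 289λ = 25, so λ = 2.
Foot = (-7, 34, -26) + 2·(-9, -12, 8) = (-25, 10, -10).

(-25, 10, -10)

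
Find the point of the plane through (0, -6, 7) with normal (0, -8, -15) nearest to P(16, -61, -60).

(16, -21, 15)

n = (0, -8, -15), |n|² = 289, and n·P − (-57) = 1445.
t = 1445/289 = 5, so the foot is P − t·n = (16, -61, -60) − 5·(0, -8, -15) = (16, -21, 15).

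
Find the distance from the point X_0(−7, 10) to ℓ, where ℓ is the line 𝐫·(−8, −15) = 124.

The normal to the line is n = (−8, −15) with |n| = 17.
|n·X_0 − 124| = |-94 − 124| = 218, so the distance is 218/17.

218/17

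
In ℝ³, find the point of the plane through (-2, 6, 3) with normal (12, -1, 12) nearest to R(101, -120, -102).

(1645/17, -2034/17, -1806/17)

The perpendicular from R has direction n = (12, -1, 12): r = (101, -120, -102) + λ(12, -1, 12).
Substitute into the plane: n·(R + λn) = 6 gives 108 + 289λ = 6, so λ = -6/17.
Foot = (101, -120, -102) + (-6/17)·(12, -1, 12) = (1645/17, -2034/17, -1806/17).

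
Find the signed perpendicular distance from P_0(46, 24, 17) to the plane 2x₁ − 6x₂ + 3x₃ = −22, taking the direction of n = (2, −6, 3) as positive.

n·P_0 − (-22) = 21.
|n| = 7, so the signed distance is 21/7 = 3.

3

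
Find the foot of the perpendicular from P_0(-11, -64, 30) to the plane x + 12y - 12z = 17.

(-7, -16, -18)

n = (1, 12, -12), |n|² = 289, and n·P_0 − 17 = -1156.
t = -1156/289 = -4, so the foot is P_0 − t·n = (-11, -64, 30) − (-4)·(1, 12, -12) = (-7, -16, -18).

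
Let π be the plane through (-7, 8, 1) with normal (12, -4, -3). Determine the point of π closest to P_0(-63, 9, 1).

The perpendicular from P_0 has direction n = (12, -4, -3): r = (-63, 9, 1) + λ(12, -4, -3).
Substitute into the plane: n·(P_0 + λn) = -119 gives -795 + 169λ = -119, so λ = 4.
Foot = (-63, 9, 1) + 4·(12, -4, -3) = (-15, -7, -11).

(-15, -7, -11)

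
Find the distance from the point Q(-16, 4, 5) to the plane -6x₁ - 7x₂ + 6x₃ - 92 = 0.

Normal vector n = (-6, -7, 6), and n·(-16, 4, 5) - 92 = 6.
|n| = √(36 + 49 + 36) = 11, so the distance is |6|/11 = 6/11.

6/11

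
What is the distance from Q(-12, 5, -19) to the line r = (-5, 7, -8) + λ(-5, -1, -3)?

Direction vector d = (-5, -1, -3).
AP = (-7, -2, -11); AP·d = 70, |AP|² = 174, |d|² = 35.
distance² = |AP|² − (AP·d)²/|d|² = 174 − 4900/35 = 34, so the distance is √34.

√34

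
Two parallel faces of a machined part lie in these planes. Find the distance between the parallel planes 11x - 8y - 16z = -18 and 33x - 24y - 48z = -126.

8/7

Divide the second equation by 3 to match normals: 11x - 8y - 16z = -42.
Both planes have normal n = (11, -8, -16), |n| = 21. Any point on the first plane is at distance |(-42) − (-18)|/|n| = 24/21 = 8/7 from the second.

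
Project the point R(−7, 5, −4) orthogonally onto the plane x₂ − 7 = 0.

The perpendicular from R has direction n = (0, 1, 0): r = (−7, 5, −4) + t(0, 1, 0).
Substitute into the plane: n·(R + tn) = 7 gives 5 + 1t = 7, so t = 2.
Foot = (−7, 5, −4) + 2·(0, 1, 0) = (−7, 7, −4).

(-7, 7, -4)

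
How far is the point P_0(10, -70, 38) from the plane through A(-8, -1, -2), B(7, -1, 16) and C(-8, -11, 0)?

AB = (15, 0, 18) and AC = (0, -10, 2), so a normal is n = AB × AC = (180, -30, -150).
n = (180, -30, -150); n·P − (-1110) = -690; |n| = 30√62; distance = 690/(30√62) = 23/√62.

23/√62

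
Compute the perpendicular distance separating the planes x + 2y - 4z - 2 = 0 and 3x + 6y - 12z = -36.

Divide the second equation by 3 to match normals: x + 2y - 4z = -12.
With common normal n = (1, 2, -4) (|n| = √21), the distance is |2 − (-12)|/|n| = 14/√21 = 2√21/3.

14/√21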